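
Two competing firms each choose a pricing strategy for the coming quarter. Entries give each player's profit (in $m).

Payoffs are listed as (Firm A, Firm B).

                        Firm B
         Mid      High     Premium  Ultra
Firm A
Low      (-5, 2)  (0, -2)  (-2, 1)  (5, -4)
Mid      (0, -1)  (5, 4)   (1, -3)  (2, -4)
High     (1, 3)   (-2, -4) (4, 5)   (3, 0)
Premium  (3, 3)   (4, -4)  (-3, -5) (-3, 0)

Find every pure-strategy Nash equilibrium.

Pure-strategy Nash equilibria: (Mid, High) and (High, Premium) and (Premium, Mid)

(Low, Mid): Firm A can switch to Mid (-5 → 0). Not NE.
(Low, High): Firm A can switch to Mid (0 → 5). Not NE.
(Low, Premium): Firm A can switch to Mid (-2 → 1). Not NE.
(Low, Ultra): Firm B can switch to Mid (-4 → 2). Not NE.
(Mid, Mid): Firm A can switch to High (0 → 1). Not NE.
(Mid, High): Firm A gets 5, best alternative 4; Firm B gets 4, best alternative -1. No profitable deviation — NE.
(Mid, Premium): Firm A can switch to High (1 → 4). Not NE.
(Mid, Ultra): Firm A can switch to Low (2 → 5). Not NE.
(High, Mid): Firm A can switch to Premium (1 → 3). Not NE.
(High, High): Firm A can switch to Low (-2 → 0). Not NE.
(High, Premium): Firm A gets 4, best alternative 1; Firm B gets 5, best alternative 3. No profitable deviation — NE.
(High, Ultra): Firm A can switch to Low (3 → 5). Not NE.
(Premium, Mid): Firm A gets 3, best alternative 1; Firm B gets 3, best alternative 0. No profitable deviation — NE.
(The remaining 3 profiles each have a profitable deviation by the same check.)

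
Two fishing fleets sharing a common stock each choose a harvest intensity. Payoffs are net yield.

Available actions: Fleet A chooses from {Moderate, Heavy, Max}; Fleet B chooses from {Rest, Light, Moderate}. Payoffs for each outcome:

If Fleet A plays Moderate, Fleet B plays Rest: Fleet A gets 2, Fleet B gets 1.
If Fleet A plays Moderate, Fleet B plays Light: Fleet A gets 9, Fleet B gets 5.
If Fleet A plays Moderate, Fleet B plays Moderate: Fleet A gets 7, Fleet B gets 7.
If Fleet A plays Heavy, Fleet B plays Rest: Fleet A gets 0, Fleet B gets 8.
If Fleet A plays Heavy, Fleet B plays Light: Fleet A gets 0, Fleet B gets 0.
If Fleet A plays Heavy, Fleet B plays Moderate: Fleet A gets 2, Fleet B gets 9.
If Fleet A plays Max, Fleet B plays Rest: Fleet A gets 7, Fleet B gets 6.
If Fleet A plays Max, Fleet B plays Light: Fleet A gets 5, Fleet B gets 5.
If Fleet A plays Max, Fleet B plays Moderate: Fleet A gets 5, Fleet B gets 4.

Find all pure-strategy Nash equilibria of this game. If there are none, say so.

Fleet A against Rest: payoffs 2, 0, 7 → best response Max.
Fleet A against Light: payoffs 9, 0, 5 → best response Moderate.
Fleet A against Moderate: payoffs 7, 2, 5 → best response Moderate.
Fleet B against Moderate: payoffs 1, 5, 7 → best response Moderate.
Fleet B against Heavy: payoffs 8, 0, 9 → best response Moderate.
Fleet B against Max: payoffs 6, 5, 4 → best response Rest.
Mutual best responses: (Moderate, Moderate); (Max, Rest).

(Moderate, Moderate) and (Max, Rest)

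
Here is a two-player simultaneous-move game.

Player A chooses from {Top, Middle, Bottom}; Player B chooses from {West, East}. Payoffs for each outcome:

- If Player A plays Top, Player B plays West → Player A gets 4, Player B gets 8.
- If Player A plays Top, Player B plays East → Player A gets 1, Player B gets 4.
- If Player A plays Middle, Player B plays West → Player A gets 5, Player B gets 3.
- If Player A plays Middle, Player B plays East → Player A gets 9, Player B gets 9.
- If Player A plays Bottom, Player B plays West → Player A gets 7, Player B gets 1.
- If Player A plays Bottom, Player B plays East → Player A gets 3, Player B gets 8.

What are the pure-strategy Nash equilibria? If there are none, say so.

(Top, West): Player A can switch to Middle (4 → 5). Not NE.
(Top, East): Player A can switch to Middle (1 → 9). Not NE.
(Middle, West): Player A can switch to Bottom (5 → 7). Not NE.
(Middle, East): Player A gets 9, best alternative 3; Player B gets 9, best alternative 3. No profitable deviation — NE.
(Bottom, West): Player B can switch to East (1 → 8). Not NE.
(Bottom, East): Player A can switch to Middle (3 → 9). Not NE.

Pure NE: (Middle, East)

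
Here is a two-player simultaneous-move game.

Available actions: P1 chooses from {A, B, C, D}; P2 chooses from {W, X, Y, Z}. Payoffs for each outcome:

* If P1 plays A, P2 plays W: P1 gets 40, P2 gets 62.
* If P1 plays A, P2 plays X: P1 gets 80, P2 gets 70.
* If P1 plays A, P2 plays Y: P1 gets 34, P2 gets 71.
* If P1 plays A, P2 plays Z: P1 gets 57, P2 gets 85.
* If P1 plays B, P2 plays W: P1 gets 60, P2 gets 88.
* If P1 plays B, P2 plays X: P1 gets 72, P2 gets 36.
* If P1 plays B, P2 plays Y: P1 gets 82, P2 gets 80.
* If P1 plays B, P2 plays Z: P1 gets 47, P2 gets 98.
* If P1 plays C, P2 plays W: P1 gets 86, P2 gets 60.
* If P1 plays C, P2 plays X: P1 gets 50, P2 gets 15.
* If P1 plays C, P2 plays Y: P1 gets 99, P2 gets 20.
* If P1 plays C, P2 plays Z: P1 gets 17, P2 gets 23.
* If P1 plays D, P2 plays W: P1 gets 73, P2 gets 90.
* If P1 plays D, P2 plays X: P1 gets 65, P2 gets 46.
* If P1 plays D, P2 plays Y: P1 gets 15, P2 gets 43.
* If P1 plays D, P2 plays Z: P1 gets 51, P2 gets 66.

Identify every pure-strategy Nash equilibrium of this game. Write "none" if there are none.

For each player, find the best response to each opponent profile; mutual best responses are the pure NE.
P1 against W: payoffs 40, 60, 86, 73 → best response C.
P1 against X: payoffs 80, 72, 50, 65 → best response A.
P1 against Y: payoffs 34, 82, 99, 15 → best response C.
P1 against Z: payoffs 57, 47, 17, 51 → best response A.
P2 against A: payoffs 62, 70, 71, 85 → best response Z.
P2 against B: payoffs 88, 36, 80, 98 → best response Z.
P2 against C: payoffs 60, 15, 20, 23 → best response W.
P2 against D: payoffs 90, 46, 43, 66 → best response W.
Mutual best responses: (A, Z); (C, W).

The pure Nash equilibria are (A, Z), (C, W).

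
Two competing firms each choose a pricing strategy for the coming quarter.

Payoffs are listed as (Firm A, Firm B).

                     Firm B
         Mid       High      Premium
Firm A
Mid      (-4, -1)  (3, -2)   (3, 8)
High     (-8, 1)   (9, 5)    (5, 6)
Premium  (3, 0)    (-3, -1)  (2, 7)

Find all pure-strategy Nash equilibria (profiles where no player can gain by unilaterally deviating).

(High, Premium)

Firm A against Mid: payoffs -4, -8, 3 → best response Premium.
Firm A against High: payoffs 3, 9, -3 → best response High.
Firm A against Premium: payoffs 3, 5, 2 → best response High.
Firm B against Mid: payoffs -1, -2, 8 → best response Premium.
Firm B against High: payoffs 1, 5, 6 → best response Premium.
Firm B against Premium: payoffs 0, -1, 7 → best response Premium.
Mutual best responses: (High, Premium).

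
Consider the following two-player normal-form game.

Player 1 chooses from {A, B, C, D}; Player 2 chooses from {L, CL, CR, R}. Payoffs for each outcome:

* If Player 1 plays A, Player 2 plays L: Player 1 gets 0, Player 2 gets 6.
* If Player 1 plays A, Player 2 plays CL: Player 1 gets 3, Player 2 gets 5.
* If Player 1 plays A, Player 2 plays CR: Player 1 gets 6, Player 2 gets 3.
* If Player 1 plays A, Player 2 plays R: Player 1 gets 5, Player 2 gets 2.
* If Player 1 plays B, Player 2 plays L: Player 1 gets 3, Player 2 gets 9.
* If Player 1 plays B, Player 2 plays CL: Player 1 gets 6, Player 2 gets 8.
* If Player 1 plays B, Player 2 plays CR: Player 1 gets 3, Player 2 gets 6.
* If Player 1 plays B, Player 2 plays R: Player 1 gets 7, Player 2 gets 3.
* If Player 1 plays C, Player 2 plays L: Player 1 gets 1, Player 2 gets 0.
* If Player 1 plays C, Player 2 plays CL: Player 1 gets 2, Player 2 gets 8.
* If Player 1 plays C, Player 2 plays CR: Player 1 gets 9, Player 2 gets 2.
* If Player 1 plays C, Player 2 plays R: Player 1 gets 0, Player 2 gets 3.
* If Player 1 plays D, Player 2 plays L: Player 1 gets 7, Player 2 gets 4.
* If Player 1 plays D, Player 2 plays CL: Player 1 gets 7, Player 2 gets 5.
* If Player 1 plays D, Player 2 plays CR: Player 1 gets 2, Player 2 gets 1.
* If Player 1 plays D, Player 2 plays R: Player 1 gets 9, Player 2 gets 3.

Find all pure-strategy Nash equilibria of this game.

Player 1 against L: payoffs 0, 3, 1, 7 → best response D.
Player 1 against CL: payoffs 3, 6, 2, 7 → best response D.
Player 1 against CR: payoffs 6, 3, 9, 2 → best response C.
Player 1 against R: payoffs 5, 7, 0, 9 → best response D.
Player 2 against A: payoffs 6, 5, 3, 2 → best response L.
Player 2 against B: payoffs 9, 8, 6, 3 → best response L.
Player 2 against C: payoffs 0, 8, 2, 3 → best response CL.
Player 2 against D: payoffs 4, 5, 1, 3 → best response CL.
Mutual best responses: (D, CL).

Pure NE: (D, CL)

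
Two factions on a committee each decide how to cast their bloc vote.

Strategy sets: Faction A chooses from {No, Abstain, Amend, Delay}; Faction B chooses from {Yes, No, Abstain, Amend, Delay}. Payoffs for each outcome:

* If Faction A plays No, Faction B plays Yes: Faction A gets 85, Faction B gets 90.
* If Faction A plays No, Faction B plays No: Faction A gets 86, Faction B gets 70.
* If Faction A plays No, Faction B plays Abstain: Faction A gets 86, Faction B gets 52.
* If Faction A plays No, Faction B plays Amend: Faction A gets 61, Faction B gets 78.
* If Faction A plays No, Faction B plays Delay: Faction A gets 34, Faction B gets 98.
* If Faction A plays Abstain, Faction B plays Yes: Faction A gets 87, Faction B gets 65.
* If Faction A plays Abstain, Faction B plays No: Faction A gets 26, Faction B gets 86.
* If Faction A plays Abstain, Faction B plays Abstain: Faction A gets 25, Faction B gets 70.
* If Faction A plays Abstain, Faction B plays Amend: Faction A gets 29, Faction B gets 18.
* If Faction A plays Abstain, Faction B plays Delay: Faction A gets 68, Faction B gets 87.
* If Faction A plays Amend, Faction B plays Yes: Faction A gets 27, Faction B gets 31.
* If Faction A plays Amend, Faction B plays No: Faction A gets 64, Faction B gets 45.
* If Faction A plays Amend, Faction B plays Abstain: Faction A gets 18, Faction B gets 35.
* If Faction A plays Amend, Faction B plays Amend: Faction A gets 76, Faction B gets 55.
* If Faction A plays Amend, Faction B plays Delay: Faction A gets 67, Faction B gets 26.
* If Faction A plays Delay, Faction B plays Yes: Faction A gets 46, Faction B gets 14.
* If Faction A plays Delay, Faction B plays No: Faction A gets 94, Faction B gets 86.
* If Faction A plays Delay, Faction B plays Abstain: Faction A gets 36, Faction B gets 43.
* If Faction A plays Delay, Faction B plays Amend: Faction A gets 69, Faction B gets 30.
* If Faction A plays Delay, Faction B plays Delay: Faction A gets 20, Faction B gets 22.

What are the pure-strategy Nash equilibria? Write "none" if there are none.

Faction A against Yes: payoffs 85, 87, 27, 46 → best response Abstain.
Faction A against No: payoffs 86, 26, 64, 94 → best response Delay.
Faction A against Abstain: payoffs 86, 25, 18, 36 → best response No.
Faction A against Amend: payoffs 61, 29, 76, 69 → best response Amend.
Faction A against Delay: payoffs 34, 68, 67, 20 → best response Abstain.
Faction B against No: payoffs 90, 70, 52, 78, 98 → best response Delay.
Faction B against Abstain: payoffs 65, 86, 70, 18, 87 → best response Delay.
Faction B against Amend: payoffs 31, 45, 35, 55, 26 → best response Amend.
Faction B against Delay: payoffs 14, 86, 43, 30, 22 → best response No.
Mutual best responses: (Abstain, Delay); (Amend, Amend); (Delay, No).

(Abstain, Delay), (Amend, Amend), (Delay, No)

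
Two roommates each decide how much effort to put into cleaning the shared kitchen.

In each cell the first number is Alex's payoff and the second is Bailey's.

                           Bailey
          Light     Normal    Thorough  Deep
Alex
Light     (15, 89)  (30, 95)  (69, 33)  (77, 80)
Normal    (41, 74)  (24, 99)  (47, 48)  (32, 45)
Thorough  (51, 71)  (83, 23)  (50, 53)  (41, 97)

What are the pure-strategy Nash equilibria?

This game has no pure Nash equilibrium.

Mark each player's best response to every combination of opponents' strategies; a profile where every player is best-responding is a pure Nash equilibrium.
Alex against Light: payoffs 15, 41, 51 → best response Thorough.
Alex against Normal: payoffs 30, 24, 83 → best response Thorough.
Alex against Thorough: payoffs 69, 47, 50 → best response Light.
Alex against Deep: payoffs 77, 32, 41 → best response Light.
Bailey against Light: payoffs 89, 95, 33, 80 → best response Normal.
Bailey against Normal: payoffs 74, 99, 48, 45 → best response Normal.
Bailey against Thorough: payoffs 71, 23, 53, 97 → best response Deep.
No profile is a mutual best response for all players.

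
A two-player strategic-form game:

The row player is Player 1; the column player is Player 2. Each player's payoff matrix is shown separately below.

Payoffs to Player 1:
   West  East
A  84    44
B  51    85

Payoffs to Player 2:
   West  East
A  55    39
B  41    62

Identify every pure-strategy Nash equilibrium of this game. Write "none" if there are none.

Pure-strategy Nash equilibria: (A, West) and (B, East)

Check each profile: it is a Nash equilibrium iff no player can strictly gain by switching unilaterally.
(A, West): Player 1 gets 84, best alternative 51; Player 2 gets 55, best alternative 39. No profitable deviation — NE.
(A, East): Player 1 can switch to B (44 → 85). Not NE.
(B, West): Player 1 can switch to A (51 → 84). Not NE.
(B, East): Player 1 gets 85, best alternative 44; Player 2 gets 62, best alternative 41. No profitable deviation — NE.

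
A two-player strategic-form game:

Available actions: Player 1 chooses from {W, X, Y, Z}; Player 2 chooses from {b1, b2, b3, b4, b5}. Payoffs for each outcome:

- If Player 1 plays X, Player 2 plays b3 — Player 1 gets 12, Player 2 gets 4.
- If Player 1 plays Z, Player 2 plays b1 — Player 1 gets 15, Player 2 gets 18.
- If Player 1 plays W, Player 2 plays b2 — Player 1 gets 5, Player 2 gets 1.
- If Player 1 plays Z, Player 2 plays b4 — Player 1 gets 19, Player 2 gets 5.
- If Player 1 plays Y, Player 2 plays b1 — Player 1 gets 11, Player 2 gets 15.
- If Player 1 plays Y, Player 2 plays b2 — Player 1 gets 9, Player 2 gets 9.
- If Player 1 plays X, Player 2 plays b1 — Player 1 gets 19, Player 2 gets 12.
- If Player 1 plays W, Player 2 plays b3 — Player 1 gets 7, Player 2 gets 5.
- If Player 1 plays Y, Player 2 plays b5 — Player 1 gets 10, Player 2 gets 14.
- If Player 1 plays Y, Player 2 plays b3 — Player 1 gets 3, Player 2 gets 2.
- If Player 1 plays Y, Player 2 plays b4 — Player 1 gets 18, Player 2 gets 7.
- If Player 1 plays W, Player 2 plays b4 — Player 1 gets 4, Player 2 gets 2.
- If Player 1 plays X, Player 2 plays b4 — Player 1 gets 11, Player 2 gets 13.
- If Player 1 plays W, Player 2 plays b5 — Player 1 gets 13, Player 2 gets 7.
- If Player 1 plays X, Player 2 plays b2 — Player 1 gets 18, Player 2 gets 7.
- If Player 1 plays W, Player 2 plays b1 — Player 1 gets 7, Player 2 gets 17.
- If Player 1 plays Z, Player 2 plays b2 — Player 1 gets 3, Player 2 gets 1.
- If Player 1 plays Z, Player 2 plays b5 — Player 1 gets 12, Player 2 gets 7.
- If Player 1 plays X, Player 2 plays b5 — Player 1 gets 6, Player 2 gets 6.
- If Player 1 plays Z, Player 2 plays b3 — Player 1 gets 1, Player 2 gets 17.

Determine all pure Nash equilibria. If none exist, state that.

Mark each player's best response to every combination of opponents' strategies; a profile where every player is best-responding is a pure Nash equilibrium.
Player 1 against b1: payoffs 7, 19, 11, 15 → best response X.
Player 1 against b2: payoffs 5, 18, 9, 3 → best response X.
Player 1 against b3: payoffs 7, 12, 3, 1 → best response X.
Player 1 against b4: payoffs 4, 11, 18, 19 → best response Z.
Player 1 against b5: payoffs 13, 6, 10, 12 → best response W.
Player 2 against W: payoffs 17, 1, 5, 2, 7 → best response b1.
Player 2 against X: payoffs 12, 7, 4, 13, 6 → best response b4.
Player 2 against Y: payoffs 15, 9, 2, 7, 14 → best response b1.
Player 2 against Z: payoffs 18, 1, 17, 5, 7 → best response b1.
No profile is a mutual best response for all players.

No pure-strategy Nash equilibrium.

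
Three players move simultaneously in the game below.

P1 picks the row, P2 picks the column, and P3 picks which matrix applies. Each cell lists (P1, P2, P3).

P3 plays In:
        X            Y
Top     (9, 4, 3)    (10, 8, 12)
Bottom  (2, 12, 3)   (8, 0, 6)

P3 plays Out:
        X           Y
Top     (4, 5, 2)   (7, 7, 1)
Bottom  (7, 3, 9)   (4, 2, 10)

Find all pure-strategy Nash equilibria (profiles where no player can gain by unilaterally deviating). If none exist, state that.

P1 against (X, In): payoffs 9, 2 → best response Top.
P1 against (X, Out): payoffs 4, 7 → best response Bottom.
P1 against (Y, In): payoffs 10, 8 → best response Top.
P1 against (Y, Out): payoffs 7, 4 → best response Top.
P2 against (Top, In): payoffs 4, 8 → best response Y.
P2 against (Top, Out): payoffs 5, 7 → best response Y.
P2 against (Bottom, In): payoffs 12, 0 → best response X.
P2 against (Bottom, Out): payoffs 3, 2 → best response X.
P3 against (Top, X): payoffs 3, 2 → best response In.
P3 against (Top, Y): payoffs 12, 1 → best response In.
P3 against (Bottom, X): payoffs 3, 9 → best response Out.
P3 against (Bottom, Y): payoffs 6, 10 → best response Out.
Mutual best responses: (Top, Y, In); (Bottom, X, Out).

(Top, Y, In); (Bottom, X, Out)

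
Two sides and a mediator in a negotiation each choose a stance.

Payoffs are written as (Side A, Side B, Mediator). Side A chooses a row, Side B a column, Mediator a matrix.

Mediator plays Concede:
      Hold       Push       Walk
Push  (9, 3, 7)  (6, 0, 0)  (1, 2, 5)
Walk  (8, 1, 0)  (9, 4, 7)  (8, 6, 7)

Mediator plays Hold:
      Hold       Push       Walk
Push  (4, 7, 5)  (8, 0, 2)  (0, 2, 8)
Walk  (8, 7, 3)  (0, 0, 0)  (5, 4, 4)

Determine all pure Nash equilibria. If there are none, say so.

(Push, Hold, Concede): Side A gets 9, best alternative 8; Side B gets 3, best alternative 2; Mediator gets 7, best alternative 5. No profitable deviation — NE.
(Push, Hold, Hold): Side A can switch to Walk (4 → 8). Not NE.
(Push, Push, Concede): Side A can switch to Walk (6 → 9). Not NE.
(Push, Push, Hold): Side B can switch to Hold (0 → 7). Not NE.
(Push, Walk, Concede): Side A can switch to Walk (1 → 8). Not NE.
(Push, Walk, Hold): Side A can switch to Walk (0 → 5). Not NE.
(Walk, Hold, Concede): Side A can switch to Push (8 → 9). Not NE.
(Walk, Hold, Hold): Side A gets 8, best alternative 4; Side B gets 7, best alternative 4; Mediator gets 3, best alternative 0. No profitable deviation — NE.
(Walk, Push, Concede): Side B can switch to Walk (4 → 6). Not NE.
(Walk, Push, Hold): Side A can switch to Push (0 → 8). Not NE.
(Walk, Walk, Concede): Side A gets 8, best alternative 1; Side B gets 6, best alternative 4; Mediator gets 7, best alternative 4. No profitable deviation — NE.
(The remaining 1 profile has a profitable deviation by the same check.)

The pure Nash equilibria are (Push, Hold, Concede); (Walk, Hold, Hold); (Walk, Walk, Concede).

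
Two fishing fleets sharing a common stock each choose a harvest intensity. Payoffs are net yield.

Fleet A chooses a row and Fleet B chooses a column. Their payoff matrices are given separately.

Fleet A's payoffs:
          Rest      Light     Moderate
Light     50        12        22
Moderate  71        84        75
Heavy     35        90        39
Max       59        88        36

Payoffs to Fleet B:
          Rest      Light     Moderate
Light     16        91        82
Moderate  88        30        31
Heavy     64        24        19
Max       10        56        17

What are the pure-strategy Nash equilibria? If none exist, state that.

(Light, Rest): Fleet A can switch to Moderate (50 → 71). Not NE.
(Light, Light): Fleet A can switch to Moderate (12 → 84). Not NE.
(Light, Moderate): Fleet A can switch to Moderate (22 → 75). Not NE.
(Moderate, Rest): Fleet A gets 71, best alternative 59; Fleet B gets 88, best alternative 31. No profitable deviation — NE.
(Moderate, Light): Fleet A can switch to Heavy (84 → 90). Not NE.
(Moderate, Moderate): Fleet B can switch to Rest (31 → 88). Not NE.
(Heavy, Rest): Fleet A can switch to Light (35 → 50). Not NE.
(Heavy, Light): Fleet B can switch to Rest (24 → 64). Not NE.
(Heavy, Moderate): Fleet A can switch to Moderate (39 → 75). Not NE.
(Max, Rest): Fleet A can switch to Moderate (59 → 71). Not NE.
(Max, Light): Fleet A can switch to Heavy (88 → 90). Not NE.
(Max, Moderate): Fleet A can switch to Moderate (36 → 75). Not NE.

The unique pure-strategy Nash equilibrium is (Moderate, Rest).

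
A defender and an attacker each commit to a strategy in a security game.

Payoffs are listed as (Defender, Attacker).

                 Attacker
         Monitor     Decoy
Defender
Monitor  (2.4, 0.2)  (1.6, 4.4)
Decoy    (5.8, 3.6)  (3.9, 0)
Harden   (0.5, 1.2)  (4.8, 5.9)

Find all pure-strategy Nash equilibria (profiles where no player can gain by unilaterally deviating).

(Decoy, Monitor) and (Harden, Decoy)

(Monitor, Monitor): Defender can switch to Decoy (2.4 → 5.8). Not NE.
(Monitor, Decoy): Defender can switch to Decoy (1.6 → 3.9). Not NE.
(Decoy, Monitor): Defender gets 5.8, best alternative 2.4; Attacker gets 3.6, best alternative 0. No profitable deviation — NE.
(Decoy, Decoy): Defender can switch to Harden (3.9 → 4.8). Not NE.
(Harden, Monitor): Defender can switch to Monitor (0.5 → 2.4). Not NE.
(Harden, Decoy): Defender gets 4.8, best alternative 3.9; Attacker gets 5.9, best alternative 1.2. No profitable deviation — NE.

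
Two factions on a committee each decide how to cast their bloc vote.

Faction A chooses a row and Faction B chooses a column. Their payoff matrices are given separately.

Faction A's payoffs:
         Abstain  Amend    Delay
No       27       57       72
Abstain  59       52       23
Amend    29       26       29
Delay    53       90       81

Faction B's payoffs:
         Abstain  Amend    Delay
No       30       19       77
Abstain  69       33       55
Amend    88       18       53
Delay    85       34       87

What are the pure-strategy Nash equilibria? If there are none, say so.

For each strategy profile, look for a profitable unilateral deviation.
(No, Abstain): Faction A can switch to Abstain (27 → 59). Not NE.
(No, Amend): Faction A can switch to Delay (57 → 90). Not NE.
(No, Delay): Faction A can switch to Delay (72 → 81). Not NE.
(Abstain, Abstain): Faction A gets 59, best alternative 53; Faction B gets 69, best alternative 55. No profitable deviation — NE.
(Abstain, Amend): Faction A can switch to No (52 → 57). Not NE.
(Abstain, Delay): Faction A can switch to No (23 → 72). Not NE.
(Amend, Abstain): Faction A can switch to Abstain (29 → 59). Not NE.
(Amend, Amend): Faction A can switch to No (26 → 57). Not NE.
(Amend, Delay): Faction A can switch to No (29 → 72). Not NE.
(Delay, Delay): Faction A gets 81, best alternative 72; Faction B gets 87, best alternative 85. No profitable deviation — NE.
(The remaining 2 profiles each have a profitable deviation by the same check.)

The pure Nash equilibria are (Abstain, Abstain); (Delay, Delay).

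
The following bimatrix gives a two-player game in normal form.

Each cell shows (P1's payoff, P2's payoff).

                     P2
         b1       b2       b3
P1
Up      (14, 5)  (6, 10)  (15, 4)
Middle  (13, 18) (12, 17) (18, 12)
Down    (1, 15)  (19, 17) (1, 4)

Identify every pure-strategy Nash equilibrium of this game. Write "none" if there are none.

(Up, b1): P2 can switch to b2 (5 → 10). Not NE.
(Up, b2): P1 can switch to Middle (6 → 12). Not NE.
(Up, b3): P1 can switch to Middle (15 → 18). Not NE.
(Middle, b1): P1 can switch to Up (13 → 14). Not NE.
(Middle, b2): P1 can switch to Down (12 → 19). Not NE.
(Middle, b3): P2 can switch to b1 (12 → 18). Not NE.
(Down, b2): P1 gets 19, best alternative 12; P2 gets 17, best alternative 15. No profitable deviation — NE.
(The remaining 2 profiles each have a profitable deviation by the same check.)

The unique pure-strategy Nash equilibrium is (Down, b2).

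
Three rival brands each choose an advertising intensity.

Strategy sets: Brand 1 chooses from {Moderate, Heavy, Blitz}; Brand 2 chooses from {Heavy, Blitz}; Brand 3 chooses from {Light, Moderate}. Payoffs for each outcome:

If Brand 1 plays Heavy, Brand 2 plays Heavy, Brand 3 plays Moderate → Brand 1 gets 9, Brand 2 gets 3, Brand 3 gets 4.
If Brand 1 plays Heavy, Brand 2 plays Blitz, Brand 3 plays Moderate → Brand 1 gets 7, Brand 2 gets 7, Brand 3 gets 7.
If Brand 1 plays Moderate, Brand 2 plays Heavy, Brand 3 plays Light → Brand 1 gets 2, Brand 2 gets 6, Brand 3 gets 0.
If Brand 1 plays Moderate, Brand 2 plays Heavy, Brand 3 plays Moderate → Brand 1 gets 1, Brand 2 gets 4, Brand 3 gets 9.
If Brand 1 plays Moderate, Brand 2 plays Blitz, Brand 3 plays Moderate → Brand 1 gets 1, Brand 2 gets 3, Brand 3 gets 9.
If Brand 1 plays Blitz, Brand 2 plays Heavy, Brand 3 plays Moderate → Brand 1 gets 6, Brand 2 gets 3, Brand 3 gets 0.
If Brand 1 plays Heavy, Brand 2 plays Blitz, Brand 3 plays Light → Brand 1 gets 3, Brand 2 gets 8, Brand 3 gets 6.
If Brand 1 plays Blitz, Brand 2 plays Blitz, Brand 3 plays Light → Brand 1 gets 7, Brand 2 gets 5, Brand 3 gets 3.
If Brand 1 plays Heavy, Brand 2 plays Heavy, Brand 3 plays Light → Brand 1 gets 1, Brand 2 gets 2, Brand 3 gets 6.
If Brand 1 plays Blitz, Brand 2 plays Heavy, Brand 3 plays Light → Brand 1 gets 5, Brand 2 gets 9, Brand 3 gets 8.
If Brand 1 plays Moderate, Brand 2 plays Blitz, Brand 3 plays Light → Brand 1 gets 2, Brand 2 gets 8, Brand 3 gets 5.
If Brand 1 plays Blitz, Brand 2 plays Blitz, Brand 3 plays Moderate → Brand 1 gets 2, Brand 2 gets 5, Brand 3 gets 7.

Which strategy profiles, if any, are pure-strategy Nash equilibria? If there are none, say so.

For each player, find the best response to each opponent profile; mutual best responses are the pure NE.
Brand 1 against (Heavy, Light): payoffs 2, 1, 5 → best response Blitz.
Brand 1 against (Heavy, Moderate): payoffs 1, 9, 6 → best response Heavy.
Brand 1 against (Blitz, Light): payoffs 2, 3, 7 → best response Blitz.
Brand 1 against (Blitz, Moderate): payoffs 1, 7, 2 → best response Heavy.
Brand 2 against (Moderate, Light): payoffs 6, 8 → best response Blitz.
Brand 2 against (Moderate, Moderate): payoffs 4, 3 → best response Heavy.
Brand 2 against (Heavy, Light): payoffs 2, 8 → best response Blitz.
Brand 2 against (Heavy, Moderate): payoffs 3, 7 → best response Blitz.
Brand 2 against (Blitz, Light): payoffs 9, 5 → best response Heavy.
Brand 2 against (Blitz, Moderate): payoffs 3, 5 → best response Blitz.
Brand 3 against (Moderate, Heavy): payoffs 0, 9 → best response Moderate.
Brand 3 against (Moderate, Blitz): payoffs 5, 9 → best response Moderate.
Brand 3 against (Heavy, Heavy): payoffs 6, 4 → best response Light.
Brand 3 against (Heavy, Blitz): payoffs 6, 7 → best response Moderate.
Brand 3 against (Blitz, Heavy): payoffs 8, 0 → best response Light.
Brand 3 against (Blitz, Blitz): payoffs 3, 7 → best response Moderate.
Mutual best responses: (Heavy, Blitz, Moderate); (Blitz, Heavy, Light).

(Heavy, Blitz, Moderate), (Blitz, Heavy, Light)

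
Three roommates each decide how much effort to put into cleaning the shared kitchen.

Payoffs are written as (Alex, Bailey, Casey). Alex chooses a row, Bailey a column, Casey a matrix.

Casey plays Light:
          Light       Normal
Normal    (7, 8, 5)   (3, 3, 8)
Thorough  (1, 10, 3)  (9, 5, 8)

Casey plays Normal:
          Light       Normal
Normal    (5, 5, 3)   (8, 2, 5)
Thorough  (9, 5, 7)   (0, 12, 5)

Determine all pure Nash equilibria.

Alex against (Light, Light): payoffs 7, 1 → best response Normal.
Alex against (Light, Normal): payoffs 5, 9 → best response Thorough.
Alex against (Normal, Light): payoffs 3, 9 → best response Thorough.
Alex against (Normal, Normal): payoffs 8, 0 → best response Normal.
Bailey against (Normal, Light): payoffs 8, 3 → best response Light.
Bailey against (Normal, Normal): payoffs 5, 2 → best response Light.
Bailey against (Thorough, Light): payoffs 10, 5 → best response Light.
Bailey against (Thorough, Normal): payoffs 5, 12 → best response Normal.
Casey against (Normal, Light): payoffs 5, 3 → best response Light.
Casey against (Normal, Normal): payoffs 8, 5 → best response Light.
Casey against (Thorough, Light): payoffs 3, 7 → best response Normal.
Casey against (Thorough, Normal): payoffs 8, 5 → best response Light.
Mutual best responses: (Normal, Light, Light).

(Normal, Light, Light)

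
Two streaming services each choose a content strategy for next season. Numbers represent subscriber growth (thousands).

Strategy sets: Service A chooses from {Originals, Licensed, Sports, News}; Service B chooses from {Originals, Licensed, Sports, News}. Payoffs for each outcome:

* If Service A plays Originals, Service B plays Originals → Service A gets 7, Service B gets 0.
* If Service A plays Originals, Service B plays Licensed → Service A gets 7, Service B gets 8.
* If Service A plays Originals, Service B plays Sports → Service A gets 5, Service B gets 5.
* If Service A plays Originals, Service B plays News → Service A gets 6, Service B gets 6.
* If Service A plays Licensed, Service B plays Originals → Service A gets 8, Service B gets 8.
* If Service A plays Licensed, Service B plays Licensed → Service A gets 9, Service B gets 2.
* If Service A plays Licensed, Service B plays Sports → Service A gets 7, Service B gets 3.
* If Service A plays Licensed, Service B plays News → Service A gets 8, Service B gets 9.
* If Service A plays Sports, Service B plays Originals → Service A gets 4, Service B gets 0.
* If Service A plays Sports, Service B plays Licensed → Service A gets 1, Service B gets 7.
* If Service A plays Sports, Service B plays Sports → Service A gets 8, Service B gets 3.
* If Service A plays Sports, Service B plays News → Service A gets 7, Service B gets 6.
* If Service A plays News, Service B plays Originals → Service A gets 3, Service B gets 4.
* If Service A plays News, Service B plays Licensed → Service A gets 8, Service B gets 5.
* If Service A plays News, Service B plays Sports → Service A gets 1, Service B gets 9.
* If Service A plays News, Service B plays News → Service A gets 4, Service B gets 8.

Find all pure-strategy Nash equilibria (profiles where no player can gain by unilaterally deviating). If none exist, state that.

For each player, find the best response to each opponent profile; mutual best responses are the pure NE.
Service A against Originals: payoffs 7, 8, 4, 3 → best response Licensed.
Service A against Licensed: payoffs 7, 9, 1, 8 → best response Licensed.
Service A against Sports: payoffs 5, 7, 8, 1 → best response Sports.
Service A against News: payoffs 6, 8, 7, 4 → best response Licensed.
Service B against Originals: payoffs 0, 8, 5, 6 → best response Licensed.
Service B against Licensed: payoffs 8, 2, 3, 9 → best response News.
Service B against Sports: payoffs 0, 7, 3, 6 → best response Licensed.
Service B against News: payoffs 4, 5, 9, 8 → best response Sports.
Mutual best responses: (Licensed, News).

The unique pure-strategy Nash equilibrium is (Licensed, News).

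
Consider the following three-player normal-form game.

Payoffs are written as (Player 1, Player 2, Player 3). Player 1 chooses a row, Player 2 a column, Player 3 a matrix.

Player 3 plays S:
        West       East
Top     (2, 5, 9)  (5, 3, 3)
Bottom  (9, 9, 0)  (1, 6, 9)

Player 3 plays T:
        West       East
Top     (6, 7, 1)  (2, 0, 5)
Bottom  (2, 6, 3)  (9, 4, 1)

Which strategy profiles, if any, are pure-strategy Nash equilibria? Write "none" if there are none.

Player 1 against (West, S): payoffs 2, 9 → best response Bottom.
Player 1 against (West, T): payoffs 6, 2 → best response Top.
Player 1 against (East, S): payoffs 5, 1 → best response Top.
Player 1 against (East, T): payoffs 2, 9 → best response Bottom.
Player 2 against (Top, S): payoffs 5, 3 → best response West.
Player 2 against (Top, T): payoffs 7, 0 → best response West.
Player 2 against (Bottom, S): payoffs 9, 6 → best response West.
Player 2 against (Bottom, T): payoffs 6, 4 → best response West.
Player 3 against (Top, West): payoffs 9, 1 → best response S.
Player 3 against (Top, East): payoffs 3, 5 → best response T.
Player 3 against (Bottom, West): payoffs 0, 3 → best response T.
Player 3 against (Bottom, East): payoffs 9, 1 → best response S.
No profile is a mutual best response for all players.

No pure-strategy Nash equilibrium.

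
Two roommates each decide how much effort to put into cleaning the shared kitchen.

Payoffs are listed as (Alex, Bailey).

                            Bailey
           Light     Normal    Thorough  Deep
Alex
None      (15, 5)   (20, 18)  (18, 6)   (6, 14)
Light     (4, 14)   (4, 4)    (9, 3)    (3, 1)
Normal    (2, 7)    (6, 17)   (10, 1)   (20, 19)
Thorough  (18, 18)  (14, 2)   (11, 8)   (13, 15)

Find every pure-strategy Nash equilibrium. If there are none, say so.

For each player, find the best response to each opponent profile; mutual best responses are the pure NE.
Alex against Light: payoffs 15, 4, 2, 18 → best response Thorough.
Alex against Normal: payoffs 20, 4, 6, 14 → best response None.
Alex against Thorough: payoffs 18, 9, 10, 11 → best response None.
Alex against Deep: payoffs 6, 3, 20, 13 → best response Normal.
Bailey against None: payoffs 5, 18, 6, 14 → best response Normal.
Bailey against Light: payoffs 14, 4, 3, 1 → best response Light.
Bailey against Normal: payoffs 7, 17, 1, 19 → best response Deep.
Bailey against Thorough: payoffs 18, 2, 8, 15 → best response Light.
Mutual best responses: (None, Normal); (Normal, Deep); (Thorough, Light).

(None, Normal) and (Normal, Deep) and (Thorough, Light)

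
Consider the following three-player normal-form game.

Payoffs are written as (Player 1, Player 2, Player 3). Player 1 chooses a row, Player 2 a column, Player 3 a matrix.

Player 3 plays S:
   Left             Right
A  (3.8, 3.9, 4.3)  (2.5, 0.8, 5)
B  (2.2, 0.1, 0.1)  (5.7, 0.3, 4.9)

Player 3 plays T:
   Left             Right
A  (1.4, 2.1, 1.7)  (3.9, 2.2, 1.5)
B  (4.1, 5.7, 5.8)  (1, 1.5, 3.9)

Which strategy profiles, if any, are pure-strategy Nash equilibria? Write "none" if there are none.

Player 1 against (Left, S): payoffs 3.8, 2.2 → best response A.
Player 1 against (Left, T): payoffs 1.4, 4.1 → best response B.
Player 1 against (Right, S): payoffs 2.5, 5.7 → best response B.
Player 1 against (Right, T): payoffs 3.9, 1 → best response A.
Player 2 against (A, S): payoffs 3.9, 0.8 → best response Left.
Player 2 against (A, T): payoffs 2.1, 2.2 → best response Right.
Player 2 against (B, S): payoffs 0.1, 0.3 → best response Right.
Player 2 against (B, T): payoffs 5.7, 1.5 → best response Left.
Player 3 against (A, Left): payoffs 4.3, 1.7 → best response S.
Player 3 against (A, Right): payoffs 5, 1.5 → best response S.
Player 3 against (B, Left): payoffs 0.1, 5.8 → best response T.
Player 3 against (B, Right): payoffs 4.9, 3.9 → best response S.
Mutual best responses: (A, Left, S); (B, Left, T); (B, Right, S).

(A, Left, S); (B, Left, T); (B, Right, S)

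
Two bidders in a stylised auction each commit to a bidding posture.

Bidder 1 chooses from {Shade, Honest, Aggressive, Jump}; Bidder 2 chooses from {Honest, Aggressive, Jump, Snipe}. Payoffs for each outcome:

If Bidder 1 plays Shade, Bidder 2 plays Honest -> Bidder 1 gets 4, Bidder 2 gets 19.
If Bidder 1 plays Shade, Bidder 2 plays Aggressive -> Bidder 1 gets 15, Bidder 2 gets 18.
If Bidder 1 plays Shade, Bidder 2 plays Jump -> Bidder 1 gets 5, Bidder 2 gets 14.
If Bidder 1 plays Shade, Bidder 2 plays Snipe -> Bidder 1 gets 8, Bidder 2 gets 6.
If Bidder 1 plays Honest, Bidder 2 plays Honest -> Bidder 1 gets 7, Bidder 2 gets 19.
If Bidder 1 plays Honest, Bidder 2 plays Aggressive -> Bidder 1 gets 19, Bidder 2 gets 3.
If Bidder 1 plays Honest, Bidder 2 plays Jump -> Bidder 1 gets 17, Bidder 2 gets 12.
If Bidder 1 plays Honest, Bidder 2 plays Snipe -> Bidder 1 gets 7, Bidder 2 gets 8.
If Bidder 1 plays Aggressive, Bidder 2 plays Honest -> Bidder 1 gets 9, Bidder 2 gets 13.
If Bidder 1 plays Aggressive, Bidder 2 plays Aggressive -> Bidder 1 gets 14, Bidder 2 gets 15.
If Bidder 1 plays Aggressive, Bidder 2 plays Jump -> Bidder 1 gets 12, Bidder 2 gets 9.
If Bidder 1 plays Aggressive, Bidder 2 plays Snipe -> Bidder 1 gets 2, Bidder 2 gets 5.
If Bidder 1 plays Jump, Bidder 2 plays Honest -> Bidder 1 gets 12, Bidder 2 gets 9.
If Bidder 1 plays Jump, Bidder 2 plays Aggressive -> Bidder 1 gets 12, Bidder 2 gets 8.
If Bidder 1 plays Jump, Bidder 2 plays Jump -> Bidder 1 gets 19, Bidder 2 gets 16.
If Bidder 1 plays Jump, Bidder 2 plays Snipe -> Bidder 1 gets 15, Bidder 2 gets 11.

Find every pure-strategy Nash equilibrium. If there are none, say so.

(Shade, Honest): Bidder 1 can switch to Honest (4 → 7). Not NE.
(Shade, Aggressive): Bidder 1 can switch to Honest (15 → 19). Not NE.
(Shade, Jump): Bidder 1 can switch to Honest (5 → 17). Not NE.
(Shade, Snipe): Bidder 1 can switch to Jump (8 → 15). Not NE.
(Honest, Honest): Bidder 1 can switch to Aggressive (7 → 9). Not NE.
(Honest, Aggressive): Bidder 2 can switch to Honest (3 → 19). Not NE.
(Honest, Jump): Bidder 1 can switch to Jump (17 → 19). Not NE.
(Honest, Snipe): Bidder 1 can switch to Shade (7 → 8). Not NE.
(Jump, Jump): Bidder 1 gets 19, best alternative 17; Bidder 2 gets 16, best alternative 11. No profitable deviation — NE.
(The remaining 7 profiles each have a profitable deviation by the same check.)

(Jump, Jump)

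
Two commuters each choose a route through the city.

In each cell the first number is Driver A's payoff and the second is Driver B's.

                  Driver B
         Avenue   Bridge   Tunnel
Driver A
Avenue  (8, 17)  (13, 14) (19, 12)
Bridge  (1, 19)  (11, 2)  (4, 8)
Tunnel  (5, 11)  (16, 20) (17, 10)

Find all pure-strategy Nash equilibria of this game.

Driver A against Avenue: payoffs 8, 1, 5 → best response Avenue.
Driver A against Bridge: payoffs 13, 11, 16 → best response Tunnel.
Driver A against Tunnel: payoffs 19, 4, 17 → best response Avenue.
Driver B against Avenue: payoffs 17, 14, 12 → best response Avenue.
Driver B against Bridge: payoffs 19, 2, 8 → best response Avenue.
Driver B against Tunnel: payoffs 11, 20, 10 → best response Bridge.
Mutual best responses: (Avenue, Avenue); (Tunnel, Bridge).

Pure-strategy Nash equilibria: (Avenue, Avenue); (Tunnel, Bridge)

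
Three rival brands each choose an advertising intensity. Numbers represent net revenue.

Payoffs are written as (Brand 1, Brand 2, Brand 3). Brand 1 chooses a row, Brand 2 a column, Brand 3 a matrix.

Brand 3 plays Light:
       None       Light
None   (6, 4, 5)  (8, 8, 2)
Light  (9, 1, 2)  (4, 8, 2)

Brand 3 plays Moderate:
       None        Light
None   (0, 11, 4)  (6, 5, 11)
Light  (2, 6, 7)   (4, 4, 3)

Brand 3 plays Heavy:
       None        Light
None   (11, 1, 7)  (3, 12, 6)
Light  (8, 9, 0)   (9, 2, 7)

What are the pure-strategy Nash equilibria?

Pure NE: (Light, None, Moderate)

(None, None, Light): Brand 1 can switch to Light (6 → 9). Not NE.
(None, None, Moderate): Brand 1 can switch to Light (0 → 2). Not NE.
(None, None, Heavy): Brand 2 can switch to Light (1 → 12). Not NE.
(None, Light, Light): Brand 3 can switch to Moderate (2 → 11). Not NE.
(None, Light, Moderate): Brand 2 can switch to None (5 → 11). Not NE.
(None, Light, Heavy): Brand 1 can switch to Light (3 → 9). Not NE.
(Light, None, Light): Brand 2 can switch to Light (1 → 8). Not NE.
(Light, None, Moderate): Brand 1 gets 2, best alternative 0; Brand 2 gets 6, best alternative 4; Brand 3 gets 7, best alternative 2. No profitable deviation — NE.
(Light, None, Heavy): Brand 1 can switch to None (8 → 11). Not NE.
(The remaining 3 profiles each have a profitable deviation by the same check.)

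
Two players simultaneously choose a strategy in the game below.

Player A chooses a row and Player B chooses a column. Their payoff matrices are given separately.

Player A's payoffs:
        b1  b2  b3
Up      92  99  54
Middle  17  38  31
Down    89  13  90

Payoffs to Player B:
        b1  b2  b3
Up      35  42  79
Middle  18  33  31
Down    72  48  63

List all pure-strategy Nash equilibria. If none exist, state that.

Player A against b1: payoffs 92, 17, 89 → best response Up.
Player A against b2: payoffs 99, 38, 13 → best response Up.
Player A against b3: payoffs 54, 31, 90 → best response Down.
Player B against Up: payoffs 35, 42, 79 → best response b3.
Player B against Middle: payoffs 18, 33, 31 → best response b2.
Player B against Down: payoffs 72, 48, 63 → best response b1.
No profile is a mutual best response for all players.

No pure-strategy Nash equilibrium.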